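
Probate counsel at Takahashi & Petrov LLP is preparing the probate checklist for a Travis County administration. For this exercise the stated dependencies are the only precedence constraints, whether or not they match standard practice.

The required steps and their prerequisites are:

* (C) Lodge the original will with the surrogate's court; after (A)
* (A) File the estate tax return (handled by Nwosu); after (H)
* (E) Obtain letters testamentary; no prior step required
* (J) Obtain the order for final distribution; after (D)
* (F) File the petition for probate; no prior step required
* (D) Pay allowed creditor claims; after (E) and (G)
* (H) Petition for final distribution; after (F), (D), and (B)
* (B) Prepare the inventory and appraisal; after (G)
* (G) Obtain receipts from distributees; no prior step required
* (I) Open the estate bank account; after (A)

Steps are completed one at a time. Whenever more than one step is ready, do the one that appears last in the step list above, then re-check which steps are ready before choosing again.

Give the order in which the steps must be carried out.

Nothing is required for (G), (F) and (E). (G) is listed later → (G) first.
(B) now also ready, so the ready set is {(B), (F), (E)}; (B) is listed later → (B).
(F) and (E) are both available; (F) is listed later → (F).
That leaves (E) as the only ready step → (E).
(D) is the only step now ready → (D).
Ready: (H) and (J). (H) is listed later → (H).
Now (J) and (A) have their prerequisites met. (J) is listed later, so (J) next.
(A) needed (H), now all done → (A).
(I) and (C) are both available; (I) is listed later → (I).
Next only (C) has its prerequisites met → (C).

(G), (B), (F), (E), (D), (H), (J), (A), (I), (C)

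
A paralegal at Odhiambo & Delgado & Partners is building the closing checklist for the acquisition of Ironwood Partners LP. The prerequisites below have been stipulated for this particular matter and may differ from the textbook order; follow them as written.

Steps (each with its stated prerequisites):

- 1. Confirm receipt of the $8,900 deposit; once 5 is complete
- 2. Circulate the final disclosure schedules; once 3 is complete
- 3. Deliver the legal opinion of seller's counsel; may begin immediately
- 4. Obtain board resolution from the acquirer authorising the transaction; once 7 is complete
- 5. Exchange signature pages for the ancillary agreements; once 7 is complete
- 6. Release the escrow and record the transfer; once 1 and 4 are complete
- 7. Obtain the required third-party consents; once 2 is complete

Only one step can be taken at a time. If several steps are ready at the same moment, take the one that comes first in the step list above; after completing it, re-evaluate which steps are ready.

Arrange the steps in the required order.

3 2 7 4 5 1 6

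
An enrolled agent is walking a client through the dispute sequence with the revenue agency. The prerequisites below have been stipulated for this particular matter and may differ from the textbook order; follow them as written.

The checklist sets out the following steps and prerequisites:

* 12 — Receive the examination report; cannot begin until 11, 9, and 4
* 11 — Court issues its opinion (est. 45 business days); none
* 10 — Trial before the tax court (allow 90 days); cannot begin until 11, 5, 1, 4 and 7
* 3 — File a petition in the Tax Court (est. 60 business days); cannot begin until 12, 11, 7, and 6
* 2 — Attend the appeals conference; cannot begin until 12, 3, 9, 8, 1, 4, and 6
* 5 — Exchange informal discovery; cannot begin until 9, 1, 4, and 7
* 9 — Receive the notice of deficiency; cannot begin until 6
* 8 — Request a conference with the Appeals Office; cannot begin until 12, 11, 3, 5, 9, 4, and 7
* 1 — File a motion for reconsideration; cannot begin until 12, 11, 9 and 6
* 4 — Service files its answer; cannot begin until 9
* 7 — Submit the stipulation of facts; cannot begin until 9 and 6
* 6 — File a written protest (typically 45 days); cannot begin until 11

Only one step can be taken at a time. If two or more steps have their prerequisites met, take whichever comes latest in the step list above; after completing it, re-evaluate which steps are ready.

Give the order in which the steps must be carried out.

Only 11 has no prerequisites, so it is first.
6 needed 11, now all done → 6.
9 needed 6, now all done → 9.
7 and 4 are both available; 7 is listed later → 7.
That leaves 4 as the only ready step → 4.
That leaves 12 as the only ready step → 12.
Ready: 1 and 3. 1 is listed later → 1.
5 now also ready, so the ready set is {5, 3}; 5 is listed later → 5.
10 now also ready, so the ready set is {3, 10}; 3 is listed later → 3.
8 now also ready, so the ready set is {8, 10}; 8 is listed later → 8.
Ready: 2 and 10. 2 is listed later → 2.
10 needed 7, 4, 1, 5 and 11, now all done → 10.

11, 6, 9, 7, 4, 12, 1, 5, 3, 8, 2, 10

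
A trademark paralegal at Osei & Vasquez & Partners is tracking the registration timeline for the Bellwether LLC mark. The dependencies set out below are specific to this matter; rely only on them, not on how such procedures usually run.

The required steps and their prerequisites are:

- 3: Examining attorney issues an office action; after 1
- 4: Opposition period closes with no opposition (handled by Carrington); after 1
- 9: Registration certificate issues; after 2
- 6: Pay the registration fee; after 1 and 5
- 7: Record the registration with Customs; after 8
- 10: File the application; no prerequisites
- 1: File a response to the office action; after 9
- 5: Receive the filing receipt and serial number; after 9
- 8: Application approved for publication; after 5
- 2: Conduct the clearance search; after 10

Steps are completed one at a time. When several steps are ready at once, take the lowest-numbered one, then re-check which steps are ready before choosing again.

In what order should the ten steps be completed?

10, 2, 9, 1, 3, 4, 5, 6, 8, 7

10 has no prerequisites → 10 first.
That leaves 2 as the only ready step → 2.
That leaves 9 as the only ready step → 9.
Ready: 1 and 5. 1 has the earlier label → 1.
3 and 4 now also ready, so the ready set is {3, 4, 5}; 3 has the earlier label → 3.
Ready: 4 and 5. 4 has the earlier label → 4.
5 needed 9, now all done → 5.
Now 6 and 8 have their prerequisites met. 6 has the earlier label, so 6 next.
8 needed 5, now all done → 8.
7 needed 8, now all done → 7.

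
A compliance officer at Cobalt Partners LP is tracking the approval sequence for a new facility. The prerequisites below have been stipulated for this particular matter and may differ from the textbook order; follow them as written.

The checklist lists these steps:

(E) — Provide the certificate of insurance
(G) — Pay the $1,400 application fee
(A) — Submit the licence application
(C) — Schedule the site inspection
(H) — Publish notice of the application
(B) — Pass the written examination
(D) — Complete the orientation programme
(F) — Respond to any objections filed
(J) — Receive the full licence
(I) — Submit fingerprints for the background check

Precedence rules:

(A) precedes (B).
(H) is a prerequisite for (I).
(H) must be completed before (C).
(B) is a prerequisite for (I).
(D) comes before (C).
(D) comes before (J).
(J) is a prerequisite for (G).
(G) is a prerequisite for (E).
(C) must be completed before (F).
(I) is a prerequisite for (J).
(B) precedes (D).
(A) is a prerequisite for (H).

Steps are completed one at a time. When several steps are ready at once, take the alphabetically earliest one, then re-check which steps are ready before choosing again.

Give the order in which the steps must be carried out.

(A) → (B) → (D) → (H) → (C) → (F) → (I) → (J) → (G) → (E)

(A) has no prerequisites → (A) first.
(B) and (H) are both available; (B) has the earlier label → (B).
(D) now also ready, so the ready set is {(D), (H)}; (D) has the earlier label → (D).
That leaves (H) as the only ready step → (H).
Ready: (C) and (I). (C) has the earlier label → (C).
(F) now also ready, so the ready set is {(F), (I)}; (F) has the earlier label → (F).
That leaves (I) as the only ready step → (I).
Next only (J) has its prerequisites met → (J).
(G) needed (J), now all done → (G).
That leaves (E) as the only ready step → (E).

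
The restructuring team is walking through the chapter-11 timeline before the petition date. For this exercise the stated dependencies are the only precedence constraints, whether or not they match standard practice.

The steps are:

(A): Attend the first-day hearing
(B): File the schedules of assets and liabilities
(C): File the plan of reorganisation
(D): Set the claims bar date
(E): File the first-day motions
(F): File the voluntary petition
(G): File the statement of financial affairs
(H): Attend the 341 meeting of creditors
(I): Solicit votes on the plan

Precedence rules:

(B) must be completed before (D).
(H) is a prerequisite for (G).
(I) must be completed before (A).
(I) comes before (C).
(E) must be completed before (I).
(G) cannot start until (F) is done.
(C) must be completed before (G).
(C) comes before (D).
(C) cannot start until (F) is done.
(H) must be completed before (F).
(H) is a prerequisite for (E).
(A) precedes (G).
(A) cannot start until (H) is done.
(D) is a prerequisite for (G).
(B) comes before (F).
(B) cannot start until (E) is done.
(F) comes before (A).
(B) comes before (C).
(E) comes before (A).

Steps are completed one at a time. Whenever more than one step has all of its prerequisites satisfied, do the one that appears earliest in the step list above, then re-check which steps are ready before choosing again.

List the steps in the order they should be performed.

(H), (E), (B), (F), (I), (A), (C), (D), (G)

(H) has no prerequisites → (H) first.
(E) is the only step now ready → (E).
(B) and (I) are both available; (B) is listed earlier → (B).
(F) now also ready, so the ready set is {(F), (I)}; (F) is listed earlier → (F).
(I) is the only step now ready → (I).
(A) and (C) are both available; (A) is listed earlier → (A).
(C) needed (B), (F) and (I), now all done → (C).
(D) needed (B) and (C), now all done → (D).
(G) needed (A), (C), (D), (F) and (H), now all done → (G).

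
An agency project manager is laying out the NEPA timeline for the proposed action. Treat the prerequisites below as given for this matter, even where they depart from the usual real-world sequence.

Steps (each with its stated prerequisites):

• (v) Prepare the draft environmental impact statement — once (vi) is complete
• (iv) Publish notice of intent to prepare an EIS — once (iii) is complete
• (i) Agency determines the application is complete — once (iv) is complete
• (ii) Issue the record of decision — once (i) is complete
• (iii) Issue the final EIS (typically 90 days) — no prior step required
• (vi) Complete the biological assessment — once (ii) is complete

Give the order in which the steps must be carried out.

(iii) (iv) (i) (ii) (vi) (v)

Only (iii) has no prerequisites, so it is first.
(iv) is the only step now ready → (iv).
(i) needed (iv), now all done → (i).
(ii) needed (i), now all done → (ii).
(vi) is the only step now ready → (vi).
Next only (v) has its prerequisites met → (v).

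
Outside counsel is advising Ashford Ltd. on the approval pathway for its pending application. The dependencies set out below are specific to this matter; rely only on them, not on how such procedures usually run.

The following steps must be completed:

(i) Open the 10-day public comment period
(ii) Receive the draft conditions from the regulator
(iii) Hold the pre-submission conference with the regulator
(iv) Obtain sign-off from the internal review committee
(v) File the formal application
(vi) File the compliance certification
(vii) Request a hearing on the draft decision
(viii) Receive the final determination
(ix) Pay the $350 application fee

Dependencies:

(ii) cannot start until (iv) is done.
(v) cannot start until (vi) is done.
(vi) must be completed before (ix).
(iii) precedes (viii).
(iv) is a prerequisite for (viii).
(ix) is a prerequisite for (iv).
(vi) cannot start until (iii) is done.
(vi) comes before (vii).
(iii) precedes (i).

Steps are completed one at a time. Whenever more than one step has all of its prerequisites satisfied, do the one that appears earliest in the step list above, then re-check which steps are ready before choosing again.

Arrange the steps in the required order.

(iii) has no prerequisites → (iii) first.
Now (i) and (vi) have their prerequisites met. (i) is listed earlier, so (i) next.
That leaves (vi) as the only ready step → (vi).
Now (v), (vii) and (ix) have their prerequisites met. (v) is listed earlier, so (v) next.
(vii) and (ix) are both available; (vii) is listed earlier → (vii).
(ix) is the only step now ready → (ix).
Next only (iv) has its prerequisites met → (iv).
Ready: (ii) and (viii). (ii) is listed earlier → (ii).
(viii) needed (iii) and (iv), now all done → (viii).

(iii) → (i) → (vi) → (v) → (vii) → (ix) → (iv) → (ii) → (viii)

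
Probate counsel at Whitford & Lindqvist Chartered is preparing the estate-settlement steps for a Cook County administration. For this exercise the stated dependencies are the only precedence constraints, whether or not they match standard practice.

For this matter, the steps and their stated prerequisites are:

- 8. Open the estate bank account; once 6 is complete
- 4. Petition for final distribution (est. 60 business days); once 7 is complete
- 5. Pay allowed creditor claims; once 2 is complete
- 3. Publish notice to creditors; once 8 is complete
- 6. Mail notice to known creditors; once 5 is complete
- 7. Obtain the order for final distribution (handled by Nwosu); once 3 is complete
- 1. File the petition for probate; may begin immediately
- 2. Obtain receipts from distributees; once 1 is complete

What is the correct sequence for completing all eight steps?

1, 2, 5, 6, 8, 3, 7, 4

1 has no prerequisites → 1 first.
2 needed 1, now all done → 2.
5 needed 2, now all done → 5.
6 needed 5, now all done → 6.
That leaves 8 as the only ready step → 8.
3 needed 8, now all done → 3.
Next only 7 has its prerequisites met → 7.
Next only 4 has its prerequisites met → 4.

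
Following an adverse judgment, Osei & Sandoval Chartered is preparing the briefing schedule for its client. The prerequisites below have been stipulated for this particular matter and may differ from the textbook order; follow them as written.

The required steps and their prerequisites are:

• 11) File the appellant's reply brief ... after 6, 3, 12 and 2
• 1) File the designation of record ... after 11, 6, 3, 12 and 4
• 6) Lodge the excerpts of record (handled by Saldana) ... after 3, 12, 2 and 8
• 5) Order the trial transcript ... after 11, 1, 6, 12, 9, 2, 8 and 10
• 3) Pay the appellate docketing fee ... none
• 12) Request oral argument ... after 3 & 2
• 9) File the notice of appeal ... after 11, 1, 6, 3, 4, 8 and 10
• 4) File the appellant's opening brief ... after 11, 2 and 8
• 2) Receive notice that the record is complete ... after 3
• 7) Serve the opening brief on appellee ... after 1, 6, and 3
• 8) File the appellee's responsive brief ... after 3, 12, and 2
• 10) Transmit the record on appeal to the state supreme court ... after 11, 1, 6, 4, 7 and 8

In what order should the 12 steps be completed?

3 2 12 8 6 11 4 1 7 10 9 5

3 has no prerequisites → 3 first.
2 needed 3, now all done → 2.
That leaves 12 as the only ready step → 12.
8 needed 3, 12 and 2, now all done → 8.
6 needed 3, 12, 2 and 8, now all done → 6.
That leaves 11 as the only ready step → 11.
Next only 4 has its prerequisites met → 4.
1 needed 11, 6, 3, 12 and 4, now all done → 1.
7 needed 1, 6 and 3, now all done → 7.
That leaves 10 as the only ready step → 10.
Next only 9 has its prerequisites met → 9.
5 needed 11, 1, 6, 12, 9, 2, 8 and 10, now all done → 5.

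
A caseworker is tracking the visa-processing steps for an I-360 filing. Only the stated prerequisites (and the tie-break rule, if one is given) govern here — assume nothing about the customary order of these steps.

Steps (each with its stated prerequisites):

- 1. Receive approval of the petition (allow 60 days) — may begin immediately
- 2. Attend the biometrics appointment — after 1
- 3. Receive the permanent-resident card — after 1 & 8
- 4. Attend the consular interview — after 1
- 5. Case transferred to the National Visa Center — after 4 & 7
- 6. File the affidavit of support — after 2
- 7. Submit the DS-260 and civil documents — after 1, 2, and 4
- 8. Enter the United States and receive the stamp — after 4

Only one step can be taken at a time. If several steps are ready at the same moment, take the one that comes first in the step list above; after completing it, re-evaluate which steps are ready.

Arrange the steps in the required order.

1 → 2 → 4 → 6 → 7 → 5 → 8 → 3

1 is the only step with nothing outstanding, so it goes first.
2 and 4 are both available; 2 is listed earlier → 2.
6 now also ready, so the ready set is {4, 6}; 4 is listed earlier → 4.
7 and 8 now also ready, so the ready set is {6, 7, 8}; 6 is listed earlier → 6.
Ready: 7 and 8. 7 is listed earlier → 7.
5 and 8 are both available; 5 is listed earlier → 5.
8 needed 4, now all done → 8.
3 needed 1 and 8, now all done → 3.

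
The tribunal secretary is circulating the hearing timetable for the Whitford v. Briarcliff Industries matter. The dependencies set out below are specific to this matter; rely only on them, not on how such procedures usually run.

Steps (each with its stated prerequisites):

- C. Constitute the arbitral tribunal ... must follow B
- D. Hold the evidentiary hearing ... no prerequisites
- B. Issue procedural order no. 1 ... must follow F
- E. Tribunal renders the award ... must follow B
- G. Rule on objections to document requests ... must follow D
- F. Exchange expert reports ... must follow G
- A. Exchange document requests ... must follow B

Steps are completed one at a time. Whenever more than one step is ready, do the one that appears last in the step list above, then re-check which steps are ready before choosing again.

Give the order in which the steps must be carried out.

D has no prerequisites → D first.
That leaves G as the only ready step → G.
F needed G, now all done → F.
Next only B has its prerequisites met → B.
A, E and C are all available; A is listed later → A.
Ready: E and C. E is listed later → E.
Next only C has its prerequisites met → C.

D → G → F → B → A → E → C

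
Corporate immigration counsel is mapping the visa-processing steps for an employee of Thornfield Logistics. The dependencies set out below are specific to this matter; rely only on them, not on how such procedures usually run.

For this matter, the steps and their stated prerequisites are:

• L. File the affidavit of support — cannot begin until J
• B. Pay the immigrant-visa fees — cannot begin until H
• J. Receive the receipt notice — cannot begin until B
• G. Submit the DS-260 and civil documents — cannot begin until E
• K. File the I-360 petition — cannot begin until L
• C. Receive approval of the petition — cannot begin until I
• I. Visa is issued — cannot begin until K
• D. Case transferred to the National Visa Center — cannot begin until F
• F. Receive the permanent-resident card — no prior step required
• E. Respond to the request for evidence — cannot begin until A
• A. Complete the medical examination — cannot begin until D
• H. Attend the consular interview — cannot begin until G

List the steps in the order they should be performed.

F → D → A → E → G → H → B → J → L → K → I → C

F is the only step with nothing outstanding, so it goes first.
Next only D has its prerequisites met → D.
A needed D, now all done → A.
E needed A, now all done → E.
Next only G has its prerequisites met → G.
Next only H has its prerequisites met → H.
Next only B has its prerequisites met → B.
J needed B, now all done → J.
L is the only step now ready → L.
K needed L, now all done → K.
I needed K, now all done → I.
C needed I, now all done → C.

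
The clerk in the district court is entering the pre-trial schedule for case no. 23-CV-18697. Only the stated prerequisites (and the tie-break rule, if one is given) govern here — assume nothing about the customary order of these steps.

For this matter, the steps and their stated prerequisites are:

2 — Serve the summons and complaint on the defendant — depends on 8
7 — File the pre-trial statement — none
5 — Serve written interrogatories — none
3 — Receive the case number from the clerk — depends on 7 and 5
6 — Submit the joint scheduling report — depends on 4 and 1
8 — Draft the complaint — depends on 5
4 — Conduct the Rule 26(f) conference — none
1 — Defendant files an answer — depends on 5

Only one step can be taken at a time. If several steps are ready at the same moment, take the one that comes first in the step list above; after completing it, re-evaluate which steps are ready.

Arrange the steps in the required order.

7, 5 and 4 have no prerequisites; 7 is listed earlier, so 7 is first.
Ready: 5 and 4. 5 is listed earlier → 5.
3, 8 and 1 now also ready, so the ready set is {3, 8, 4, 1}; 3 is listed earlier → 3.
Now 8, 4 and 1 have their prerequisites met. 8 is listed earlier, so 8 next.
Now 2, 4 and 1 have their prerequisites met. 2 is listed earlier, so 2 next.
Now 4 and 1 have their prerequisites met. 4 is listed earlier, so 4 next.
1 needed 5, now all done → 1.
6 is the only step now ready → 6.

7 5 3 8 2 4 1 6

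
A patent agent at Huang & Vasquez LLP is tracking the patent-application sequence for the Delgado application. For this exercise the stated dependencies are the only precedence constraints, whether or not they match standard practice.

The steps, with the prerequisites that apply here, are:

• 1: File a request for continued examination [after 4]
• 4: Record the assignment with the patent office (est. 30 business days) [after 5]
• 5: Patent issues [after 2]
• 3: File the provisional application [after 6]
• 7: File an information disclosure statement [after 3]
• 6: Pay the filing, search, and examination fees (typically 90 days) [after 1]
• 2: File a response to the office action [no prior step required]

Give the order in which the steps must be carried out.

2 → 5 → 4 → 1 → 6 → 3 → 7

2 is the only step with nothing outstanding, so it goes first.
5 needed 2, now all done → 5.
Next only 4 has its prerequisites met → 4.
Next only 1 has its prerequisites met → 1.
That leaves 6 as the only ready step → 6.
3 needed 6, now all done → 3.
Next only 7 has its prerequisites met → 7.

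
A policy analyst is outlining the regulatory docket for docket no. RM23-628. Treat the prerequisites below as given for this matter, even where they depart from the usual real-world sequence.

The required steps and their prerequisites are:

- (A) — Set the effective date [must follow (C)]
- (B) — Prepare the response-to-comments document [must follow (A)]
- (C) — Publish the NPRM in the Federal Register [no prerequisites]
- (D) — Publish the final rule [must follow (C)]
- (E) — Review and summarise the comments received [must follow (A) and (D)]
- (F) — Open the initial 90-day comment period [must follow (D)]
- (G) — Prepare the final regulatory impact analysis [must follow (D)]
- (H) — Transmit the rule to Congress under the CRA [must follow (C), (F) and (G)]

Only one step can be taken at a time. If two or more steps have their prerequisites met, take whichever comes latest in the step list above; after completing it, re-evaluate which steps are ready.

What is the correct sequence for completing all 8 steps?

(C) → (D) → (G) → (F) → (H) → (A) → (E) → (B)

Only (C) has no prerequisites, so it is first.
Now (D) and (A) have their prerequisites met. (D) is listed later, so (D) next.
(G) and (F) now also ready, so the ready set is {(G), (F), (A)}; (G) is listed later → (G).
(F) and (A) are both available; (F) is listed later → (F).
(H) now also ready, so the ready set is {(H), (A)}; (H) is listed later → (H).
Next only (A) has its prerequisites met → (A).
Ready: (E) and (B). (E) is listed later → (E).
(B) is the only step now ready → (B).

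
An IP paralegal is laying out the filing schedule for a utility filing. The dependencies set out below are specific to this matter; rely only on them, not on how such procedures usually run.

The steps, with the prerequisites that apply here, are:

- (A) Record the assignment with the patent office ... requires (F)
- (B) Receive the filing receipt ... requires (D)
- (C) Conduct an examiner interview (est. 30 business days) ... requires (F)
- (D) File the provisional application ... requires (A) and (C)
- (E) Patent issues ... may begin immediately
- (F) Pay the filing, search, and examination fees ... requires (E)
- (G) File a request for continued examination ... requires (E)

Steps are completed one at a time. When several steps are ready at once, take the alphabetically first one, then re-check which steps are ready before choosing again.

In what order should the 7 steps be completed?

(E) → (F) → (A) → (C) → (D) → (B) → (G)

(E) has no prerequisites → (E) first.
Ready: (F) and (G). (F) has the earlier label → (F).
(A) and (C) now also ready, so the ready set is {(A), (C), (G)}; (A) has the earlier label → (A).
Now (C) and (G) have their prerequisites met. (C) has the earlier label, so (C) next.
Ready: (D) and (G). (D) has the earlier label → (D).
Now (B) and (G) have their prerequisites met. (B) has the earlier label, so (B) next.
That leaves (G) as the only ready step → (G).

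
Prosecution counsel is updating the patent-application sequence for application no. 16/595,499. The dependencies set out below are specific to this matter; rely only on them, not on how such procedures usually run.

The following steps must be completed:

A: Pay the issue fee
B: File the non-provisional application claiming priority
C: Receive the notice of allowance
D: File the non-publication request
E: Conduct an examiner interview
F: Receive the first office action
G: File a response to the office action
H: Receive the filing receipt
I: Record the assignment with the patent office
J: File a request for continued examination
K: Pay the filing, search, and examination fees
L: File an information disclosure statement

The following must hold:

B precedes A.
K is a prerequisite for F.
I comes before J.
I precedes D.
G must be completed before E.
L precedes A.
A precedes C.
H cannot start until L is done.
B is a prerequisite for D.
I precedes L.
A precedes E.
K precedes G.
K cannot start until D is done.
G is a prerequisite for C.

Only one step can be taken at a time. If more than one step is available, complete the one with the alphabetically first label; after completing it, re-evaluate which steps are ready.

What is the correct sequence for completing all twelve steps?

B → I → D → J → K → F → G → L → A → C → E → H

Nothing is required for B and I. B has the earlier label → B first.
I is the only step now ready → I.
D, J and L are all available; D has the earlier label → D.
J, K and L are all available; J has the earlier label → J.
Ready: K and L. K has the earlier label → K.
F, G and L are all available; F has the earlier label → F.
G and L are both available; G has the earlier label → G.
L is the only step now ready → L.
Ready: A and H. A has the earlier label → A.
C and E now also ready, so the ready set is {C, E, H}; C has the earlier label → C.
Now E and H have their prerequisites met. E has the earlier label, so E next.
Next only H has its prerequisites met → H.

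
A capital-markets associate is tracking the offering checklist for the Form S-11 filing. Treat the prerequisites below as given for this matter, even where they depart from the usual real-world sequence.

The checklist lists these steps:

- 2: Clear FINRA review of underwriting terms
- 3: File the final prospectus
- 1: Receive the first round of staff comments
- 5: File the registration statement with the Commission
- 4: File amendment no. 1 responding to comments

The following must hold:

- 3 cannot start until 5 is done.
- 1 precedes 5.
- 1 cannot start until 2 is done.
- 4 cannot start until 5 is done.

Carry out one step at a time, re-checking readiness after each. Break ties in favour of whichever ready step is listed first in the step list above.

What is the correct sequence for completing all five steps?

2 → 1 → 5 → 3 → 4

2 has no prerequisites → 2 first.
1 is the only step now ready → 1.
5 needed 1, now all done → 5.
Now 3 and 4 have their prerequisites met. 3 is listed earlier, so 3 next.
4 needed 5, now all done → 4.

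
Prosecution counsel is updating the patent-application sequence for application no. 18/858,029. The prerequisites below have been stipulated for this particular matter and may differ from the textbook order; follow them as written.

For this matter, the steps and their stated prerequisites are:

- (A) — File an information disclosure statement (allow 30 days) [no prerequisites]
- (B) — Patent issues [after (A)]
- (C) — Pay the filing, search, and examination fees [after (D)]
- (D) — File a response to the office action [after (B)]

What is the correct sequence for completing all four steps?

Only (A) has no prerequisites, so it is first.
That leaves (B) as the only ready step → (B).
(D) needed (B), now all done → (D).
(C) needed (D), now all done → (C).

(A) (B) (D) (C)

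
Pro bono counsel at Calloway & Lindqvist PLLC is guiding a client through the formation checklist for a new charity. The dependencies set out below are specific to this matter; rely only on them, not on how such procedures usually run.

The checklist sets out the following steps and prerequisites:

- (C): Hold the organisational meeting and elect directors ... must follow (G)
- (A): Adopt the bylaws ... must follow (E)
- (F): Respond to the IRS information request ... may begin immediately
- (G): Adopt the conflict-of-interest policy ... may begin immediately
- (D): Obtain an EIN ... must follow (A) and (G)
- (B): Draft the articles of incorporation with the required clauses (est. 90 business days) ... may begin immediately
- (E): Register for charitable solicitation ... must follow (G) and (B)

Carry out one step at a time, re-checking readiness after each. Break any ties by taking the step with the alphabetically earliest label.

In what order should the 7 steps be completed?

(B) (F) (G) (C) (E) (A) (D)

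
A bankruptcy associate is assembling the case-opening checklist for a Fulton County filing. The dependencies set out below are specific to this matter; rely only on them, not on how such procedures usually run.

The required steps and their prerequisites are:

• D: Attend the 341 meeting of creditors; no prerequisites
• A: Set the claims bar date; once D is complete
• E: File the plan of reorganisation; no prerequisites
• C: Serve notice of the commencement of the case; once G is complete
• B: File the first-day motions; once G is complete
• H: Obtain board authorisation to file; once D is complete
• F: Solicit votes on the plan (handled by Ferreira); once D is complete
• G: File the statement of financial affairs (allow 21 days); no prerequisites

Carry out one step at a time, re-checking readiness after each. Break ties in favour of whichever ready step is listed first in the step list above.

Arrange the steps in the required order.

D → A → E → H → F → G → C → B

D, E and G have no prerequisites; D is listed earlier, so D is first.
Now A, E, H, F and G have their prerequisites met. A is listed earlier, so A next.
Ready: E, H, F and G. E is listed earlier → E.
H, F and G are all available; H is listed earlier → H.
Ready: F and G. F is listed earlier → F.
That leaves G as the only ready step → G.
Ready: C and B. C is listed earlier → C.
B needed G, now all done → B.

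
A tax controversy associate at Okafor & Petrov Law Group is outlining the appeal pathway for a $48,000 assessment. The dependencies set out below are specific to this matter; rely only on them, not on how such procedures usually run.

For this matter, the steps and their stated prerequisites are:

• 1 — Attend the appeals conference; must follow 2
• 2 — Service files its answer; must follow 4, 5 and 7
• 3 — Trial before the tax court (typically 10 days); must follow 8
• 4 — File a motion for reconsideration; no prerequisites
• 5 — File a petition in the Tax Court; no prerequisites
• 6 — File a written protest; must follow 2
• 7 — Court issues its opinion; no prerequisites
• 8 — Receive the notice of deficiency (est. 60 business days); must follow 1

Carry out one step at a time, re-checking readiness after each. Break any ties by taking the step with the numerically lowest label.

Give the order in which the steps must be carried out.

4, 5, 7, 2, 1, 6, 8, 3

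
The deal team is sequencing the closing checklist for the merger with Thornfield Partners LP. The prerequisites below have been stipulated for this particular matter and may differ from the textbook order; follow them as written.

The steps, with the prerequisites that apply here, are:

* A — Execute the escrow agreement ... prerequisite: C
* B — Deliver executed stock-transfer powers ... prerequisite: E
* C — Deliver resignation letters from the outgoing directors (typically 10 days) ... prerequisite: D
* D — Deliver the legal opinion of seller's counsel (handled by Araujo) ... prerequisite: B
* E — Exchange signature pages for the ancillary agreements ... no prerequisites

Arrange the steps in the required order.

E, B, D, C, A

E has no prerequisites → E first.
B needed E, now all done → B.
D needed B, now all done → D.
C needed D, now all done → C.
That leaves A as the only ready step → A.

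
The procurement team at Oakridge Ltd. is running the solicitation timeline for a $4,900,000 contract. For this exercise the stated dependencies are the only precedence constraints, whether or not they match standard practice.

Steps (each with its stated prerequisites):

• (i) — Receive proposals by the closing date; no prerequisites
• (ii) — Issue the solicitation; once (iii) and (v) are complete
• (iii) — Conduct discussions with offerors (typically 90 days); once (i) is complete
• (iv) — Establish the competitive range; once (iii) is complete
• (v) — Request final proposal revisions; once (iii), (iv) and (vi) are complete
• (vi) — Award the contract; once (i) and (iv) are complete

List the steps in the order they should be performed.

(i) → (iii) → (iv) → (vi) → (v) → (ii)

Only (i) has no prerequisites, so it is first.
That leaves (iii) as the only ready step → (iii).
That leaves (iv) as the only ready step → (iv).
(vi) needed (i) and (iv), now all done → (vi).
(v) needed (iii), (iv) and (vi), now all done → (v).
That leaves (ii) as the only ready step → (ii).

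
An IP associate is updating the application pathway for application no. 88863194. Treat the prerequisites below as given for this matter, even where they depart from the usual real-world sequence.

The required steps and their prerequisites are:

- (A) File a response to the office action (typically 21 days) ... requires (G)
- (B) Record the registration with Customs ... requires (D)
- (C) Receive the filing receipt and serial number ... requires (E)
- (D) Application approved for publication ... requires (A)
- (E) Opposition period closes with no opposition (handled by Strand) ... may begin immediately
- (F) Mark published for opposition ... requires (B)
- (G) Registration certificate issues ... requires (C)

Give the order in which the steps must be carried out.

(E), (C), (G), (A), (D), (B), (F)

(E) is the only step with nothing outstanding, so it goes first.
Next only (C) has its prerequisites met → (C).
(G) needed (C), now all done → (G).
(A) needed (G), now all done → (A).
(D) needed (A), now all done → (D).
That leaves (B) as the only ready step → (B).
(F) is the only step now ready → (F).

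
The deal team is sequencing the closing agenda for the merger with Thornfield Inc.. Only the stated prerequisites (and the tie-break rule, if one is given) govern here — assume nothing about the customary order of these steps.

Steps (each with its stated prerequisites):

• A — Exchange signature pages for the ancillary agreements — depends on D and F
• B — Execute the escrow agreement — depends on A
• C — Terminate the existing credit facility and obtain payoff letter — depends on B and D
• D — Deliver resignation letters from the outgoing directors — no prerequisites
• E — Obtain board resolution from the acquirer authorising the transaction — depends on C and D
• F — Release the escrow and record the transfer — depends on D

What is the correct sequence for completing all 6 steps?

D → F → A → B → C → E

Only D has no prerequisites, so it is first.
F needed D, now all done → F.
That leaves A as the only ready step → A.
B needed A, now all done → B.
C needed B and D, now all done → C.
Next only E has its prerequisites met → E.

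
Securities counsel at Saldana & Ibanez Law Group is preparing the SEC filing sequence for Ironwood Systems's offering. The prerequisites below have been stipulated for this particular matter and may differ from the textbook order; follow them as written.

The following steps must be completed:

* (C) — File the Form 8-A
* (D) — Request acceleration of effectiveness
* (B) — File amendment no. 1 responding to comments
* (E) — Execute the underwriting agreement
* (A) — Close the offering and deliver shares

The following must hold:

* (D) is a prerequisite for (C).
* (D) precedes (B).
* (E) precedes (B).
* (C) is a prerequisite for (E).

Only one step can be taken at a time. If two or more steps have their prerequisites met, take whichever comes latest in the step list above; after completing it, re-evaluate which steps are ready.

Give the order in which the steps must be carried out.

(A) and (D) have no prerequisites; (A) is listed later, so (A) is first.
That leaves (D) as the only ready step → (D).
That leaves (C) as the only ready step → (C).
(E) needed (C), now all done → (E).
(B) needed (E) and (D), now all done → (B).

(A) → (D) → (C) → (E) → (B)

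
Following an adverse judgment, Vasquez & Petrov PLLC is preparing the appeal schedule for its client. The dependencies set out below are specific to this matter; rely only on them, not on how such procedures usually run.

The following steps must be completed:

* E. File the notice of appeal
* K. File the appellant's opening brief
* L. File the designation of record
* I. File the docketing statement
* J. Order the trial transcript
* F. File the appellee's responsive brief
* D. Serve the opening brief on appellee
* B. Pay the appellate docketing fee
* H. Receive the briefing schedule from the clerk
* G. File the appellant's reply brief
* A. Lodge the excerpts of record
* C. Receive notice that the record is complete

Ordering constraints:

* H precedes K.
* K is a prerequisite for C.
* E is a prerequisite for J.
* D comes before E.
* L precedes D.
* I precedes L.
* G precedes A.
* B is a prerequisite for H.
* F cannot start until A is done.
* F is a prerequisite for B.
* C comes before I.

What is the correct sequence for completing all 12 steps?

G → A → F → B → H → K → C → I → L → D → E → J

Only G has no prerequisites, so it is first.
A needed G, now all done → A.
F is the only step now ready → F.
B needed F, now all done → B.
That leaves H as the only ready step → H.
That leaves K as the only ready step → K.
C is the only step now ready → C.
That leaves I as the only ready step → I.
L needed I, now all done → L.
D needed L, now all done → D.
E needed D, now all done → E.
J needed E, now all done → J.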